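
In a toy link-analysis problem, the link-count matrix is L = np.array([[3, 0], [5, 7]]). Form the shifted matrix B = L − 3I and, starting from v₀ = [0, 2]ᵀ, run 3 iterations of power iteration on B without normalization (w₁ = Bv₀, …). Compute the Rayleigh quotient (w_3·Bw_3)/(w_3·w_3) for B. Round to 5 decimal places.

B = L − 3I has rows (0, 0); (5, 4)
w1 = Bv₀ = (0, 8)
w2 = Bw1 = (0, 32)
w3 = Bw2 = (0, 128)
Bw3 = (0, 512)
w3·Bw3 = 65536; w3·w3 = 16384; μ ≈ 65536/16384 = 4.00000

μ ≈ 4.00000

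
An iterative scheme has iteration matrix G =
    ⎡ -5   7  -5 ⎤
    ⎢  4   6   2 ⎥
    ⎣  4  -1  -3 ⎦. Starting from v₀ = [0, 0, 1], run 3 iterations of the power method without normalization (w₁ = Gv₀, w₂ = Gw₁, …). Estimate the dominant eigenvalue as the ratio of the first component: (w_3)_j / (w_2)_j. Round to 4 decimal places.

w1 = Gv₀ = ((-5)·0 + 7·0 + (-5)·1; 4·0 + 6·0 + 2·1; 4·0 + (-1)·0 + (-3)·1) = (-5, 2, -3)
w2 = Gw1 = ((-5)·(-5) + 7·2 + (-5)·(-3); 4·(-5) + 6·2 + 2·(-3); 4·(-5) + (-1)·2 + (-3)·(-3)) = (54, -14, -13)
w3 = Gw2 = (-303, 106, 269)
Ratio at component: -303 / 54 = -5.6111

-5.6111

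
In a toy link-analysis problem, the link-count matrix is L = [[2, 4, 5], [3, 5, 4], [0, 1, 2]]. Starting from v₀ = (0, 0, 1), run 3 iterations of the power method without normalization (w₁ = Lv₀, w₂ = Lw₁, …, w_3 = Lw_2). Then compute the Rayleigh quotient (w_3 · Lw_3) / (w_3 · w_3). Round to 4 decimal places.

w1 = Lv₀ = (5, 4, 2)
w2 = Lw1 = (36, 43, 8)
w3 = Lw2 = (284, 355, 59)
Lw3 = (2283, 2863, 473)
w3·Lw3 = 284·2283 + 355·2863 + 59·473 = 1692644; w3·w3 = 284·284 + 355·355 + 59·59 = 210162
λ ≈ 1692644/210162 = 8.0540

8.0540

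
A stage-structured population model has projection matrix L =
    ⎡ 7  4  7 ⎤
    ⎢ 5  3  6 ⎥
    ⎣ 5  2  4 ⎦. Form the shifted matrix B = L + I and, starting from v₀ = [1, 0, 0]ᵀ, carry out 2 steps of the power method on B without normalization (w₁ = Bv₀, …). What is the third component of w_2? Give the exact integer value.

B = L + I has rows (8, 4, 7); (5, 4, 6); (5, 2, 5)
w1 = Bv₀ = (8, 5, 5)
w2 = Bw1 = (119, 90, 75)
Requested component of w2: 75

75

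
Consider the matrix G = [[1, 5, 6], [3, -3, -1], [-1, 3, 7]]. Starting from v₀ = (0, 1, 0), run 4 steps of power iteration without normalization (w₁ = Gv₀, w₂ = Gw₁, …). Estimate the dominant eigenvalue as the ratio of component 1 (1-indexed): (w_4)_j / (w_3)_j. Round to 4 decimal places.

w1 = Gv₀ = (5, -3, 3)
w2 = Gw1 = (8, 21, 7)
w3 = Gw2 = (155, -46, 104)
w4 = Gw3 = (549, 499, 435)
Ratio at component: 549 / 155 = 3.5419

λ ≈ 3.5419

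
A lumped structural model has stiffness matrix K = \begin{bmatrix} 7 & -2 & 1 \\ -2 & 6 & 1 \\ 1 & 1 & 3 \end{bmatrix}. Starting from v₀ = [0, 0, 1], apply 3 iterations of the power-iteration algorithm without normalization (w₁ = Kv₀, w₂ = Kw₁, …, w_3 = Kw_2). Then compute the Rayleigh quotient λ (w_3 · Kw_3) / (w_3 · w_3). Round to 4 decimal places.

w1 = Kv₀ = (7·0 + (-2)·0 + 1·1; (-2)·0 + 6·0 + 1·1; 1·0 + 1·0 + 3·1) = (1, 1, 3)
w2 = Kw1 = (7·1 + (-2)·1 + 1·3; (-2)·1 + 6·1 + 1·3; 1·1 + 1·1 + 3·3) = (8, 7, 11)
w3 = Kw2 = (53, 37, 48)
Kw3 = (345, 164, 234)
w3·Kw3 = 53·345 + 37·164 + 48·234 = 35585; w3·w3 = 53·53 + 37·37 + 48·48 = 6482
λ ≈ 35585/6482 = 5.4898

5.4898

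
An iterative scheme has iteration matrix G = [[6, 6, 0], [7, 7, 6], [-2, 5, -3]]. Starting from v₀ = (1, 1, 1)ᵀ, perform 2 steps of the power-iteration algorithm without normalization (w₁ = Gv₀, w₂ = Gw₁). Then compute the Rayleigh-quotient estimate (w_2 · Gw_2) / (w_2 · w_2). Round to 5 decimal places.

w1 = Gv₀ = (6·1 + 6·1 + 0·1; 7·1 + 7·1 + 6·1; (-2)·1 + 5·1 + (-3)·1) = (12, 20, 0)
w2 = Gw1 = (6·12 + 6·20 + 0·0; 7·12 + 7·20 + 6·0; (-2)·12 + 5·20 + (-3)·0) = (192, 224, 76)
Gw2 = (2496, 3368, 508)
w2·Gw2 = 192·2496 + 224·3368 + 76·508 = 1272272; w2·w2 = 192·192 + 224·224 + 76·76 = 92816
λ ≈ 1272272/92816 = 13.70746

13.70746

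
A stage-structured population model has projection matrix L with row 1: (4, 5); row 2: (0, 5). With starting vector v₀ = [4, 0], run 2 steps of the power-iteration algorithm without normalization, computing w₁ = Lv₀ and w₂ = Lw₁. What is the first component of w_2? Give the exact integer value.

64

w1 = Lv₀ = (4·4 + 5·0; 0·4 + 5·0) = (16, 0)
w2 = Lw1 = (4·16 + 5·0; 0·16 + 5·0) = (64, 0)
The requested component of w2 is 64.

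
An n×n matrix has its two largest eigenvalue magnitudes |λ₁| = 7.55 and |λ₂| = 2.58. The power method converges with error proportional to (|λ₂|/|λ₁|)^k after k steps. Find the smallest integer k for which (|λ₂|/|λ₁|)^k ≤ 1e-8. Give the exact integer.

|λ₂/λ₁| = 2.58/7.55 = 0.34172
Need k ≥ ln(1e-8) / ln(0.34172) = -18.4207 / -1.0738 ≈ 17.155
Smallest integer k satisfying the bound: 18

18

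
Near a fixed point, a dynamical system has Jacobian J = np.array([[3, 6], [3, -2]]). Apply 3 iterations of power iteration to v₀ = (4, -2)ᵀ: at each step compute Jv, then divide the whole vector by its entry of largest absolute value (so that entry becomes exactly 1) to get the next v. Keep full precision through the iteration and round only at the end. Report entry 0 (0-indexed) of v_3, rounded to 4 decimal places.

0.2727

Jv0 = (0.00000, 16.00000); divide by 16.00000 → v1 = (0.00000, 1.00000)
Jv1 = (6.00000, -2.00000); divide by 6.00000 → v2 = (1.00000, -0.33333)
Jv2 = (1.00000, 3.66667); divide by 3.66667 → v3 = (0.27273, 1.00000)
Requested entry of v3: 96/352 = 0.2727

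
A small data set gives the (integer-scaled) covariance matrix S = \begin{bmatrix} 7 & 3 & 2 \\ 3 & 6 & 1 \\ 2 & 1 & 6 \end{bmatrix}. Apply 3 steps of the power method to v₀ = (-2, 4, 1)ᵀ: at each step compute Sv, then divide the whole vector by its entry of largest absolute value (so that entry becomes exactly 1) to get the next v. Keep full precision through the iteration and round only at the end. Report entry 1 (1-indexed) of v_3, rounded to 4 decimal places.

0.9705

Sv0 = (0.00000, 19.00000, 6.00000); divide by 19.00000 → v1 = (0.00000, 1.00000, 0.31579)
Sv1 = (3.63158, 6.31579, 2.89474); divide by 6.31579 → v2 = (0.57500, 1.00000, 0.45833)
Sv2 = (7.94167, 8.18333, 4.90000); divide by 8.18333 → v3 = (0.97047, 1.00000, 0.59878)
Requested entry of v3: 953/982 = 0.9705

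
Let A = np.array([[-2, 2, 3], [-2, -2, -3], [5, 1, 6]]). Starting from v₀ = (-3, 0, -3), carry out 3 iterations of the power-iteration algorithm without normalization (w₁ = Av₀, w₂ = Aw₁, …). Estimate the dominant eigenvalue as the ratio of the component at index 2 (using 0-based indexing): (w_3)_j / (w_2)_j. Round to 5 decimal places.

7.21212

w1 = Av₀ = (-3, 15, -33)
w2 = Aw1 = (-63, 75, -198)
w3 = Aw2 = (-318, 570, -1428)
Ratio at component: -1428 / -198 = 7.21212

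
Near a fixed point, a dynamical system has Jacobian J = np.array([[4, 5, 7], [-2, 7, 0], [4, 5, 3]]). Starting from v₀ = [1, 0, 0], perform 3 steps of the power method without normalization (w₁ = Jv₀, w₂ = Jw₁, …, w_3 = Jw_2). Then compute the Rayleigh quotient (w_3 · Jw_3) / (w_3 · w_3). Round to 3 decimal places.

λ ≈ 5.081

w1 = Jv₀ = (4, -2, 4)
w2 = Jw1 = (34, -22, 18)
w3 = Jw2 = (152, -222, 80)
Jw3 = (58, -1858, -262)
w3·Jw3 = 152·58 + (-222)·(-1858) + 80·(-262) = 400332; w3·w3 = 152·152 + (-222)·(-222) + 80·80 = 78788
λ ≈ 400332/78788 = 5.081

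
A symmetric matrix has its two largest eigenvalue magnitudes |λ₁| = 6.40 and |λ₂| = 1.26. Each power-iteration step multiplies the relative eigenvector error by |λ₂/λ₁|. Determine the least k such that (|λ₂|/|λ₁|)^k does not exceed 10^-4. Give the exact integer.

6

|λ₂/λ₁| = 1.26/6.40 = 0.19688
Need k ≥ ln(10^-4) / ln(0.19688) = -9.2103 / -1.6252 ≈ 5.667
Smallest integer k satisfying the bound: 6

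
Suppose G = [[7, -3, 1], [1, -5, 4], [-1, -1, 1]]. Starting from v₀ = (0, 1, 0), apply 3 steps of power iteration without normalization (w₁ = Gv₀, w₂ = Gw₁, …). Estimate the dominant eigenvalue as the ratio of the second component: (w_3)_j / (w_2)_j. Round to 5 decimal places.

-3.83333

w1 = Gv₀ = (7·0 + (-3)·1 + 1·0; 1·0 + (-5)·1 + 4·0; (-1)·0 + (-1)·1 + 1·0) = (-3, -5, -1)
w2 = Gw1 = (7·(-3) + (-3)·(-5) + 1·(-1); 1·(-3) + (-5)·(-5) + 4·(-1); (-1)·(-3) + (-1)·(-5) + 1·(-1)) = (-7, 18, 7)
w3 = Gw2 = (-96, -69, -4)
Ratio at component: -69 / 18 = -3.83333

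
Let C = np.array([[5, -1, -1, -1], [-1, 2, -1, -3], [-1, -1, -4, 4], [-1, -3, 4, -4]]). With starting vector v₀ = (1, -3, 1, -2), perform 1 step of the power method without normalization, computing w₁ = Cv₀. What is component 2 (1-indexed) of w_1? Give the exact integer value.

-2

w1 = Cv₀ = (9, -2, -10, 20)
The requested component of w1 is -2.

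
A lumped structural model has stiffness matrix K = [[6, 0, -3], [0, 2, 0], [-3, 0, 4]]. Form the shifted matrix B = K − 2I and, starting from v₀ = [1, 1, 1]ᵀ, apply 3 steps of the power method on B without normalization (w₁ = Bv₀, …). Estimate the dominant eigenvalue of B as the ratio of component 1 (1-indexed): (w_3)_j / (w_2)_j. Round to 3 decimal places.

μ ≈ 6.143

B = K − 2I has rows (4, 0, -3); (0, 0, 0); (-3, 0, 2)
w1 = Bv₀ = (1, 0, -1)
w2 = Bw1 = (7, 0, -5)
w3 = Bw2 = (43, 0, -31)
Ratio: 43/7 = 6.143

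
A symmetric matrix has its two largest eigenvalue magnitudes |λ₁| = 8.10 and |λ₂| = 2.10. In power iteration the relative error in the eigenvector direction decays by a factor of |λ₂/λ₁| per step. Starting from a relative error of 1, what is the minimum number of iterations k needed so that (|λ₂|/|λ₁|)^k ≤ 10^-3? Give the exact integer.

6

|λ₂/λ₁| = 2.10/8.10 = 0.25926
Need k ≥ ln(10^-3) / ln(0.25926) = -6.9078 / -1.3499 ≈ 5.117
Smallest integer k satisfying the bound: 6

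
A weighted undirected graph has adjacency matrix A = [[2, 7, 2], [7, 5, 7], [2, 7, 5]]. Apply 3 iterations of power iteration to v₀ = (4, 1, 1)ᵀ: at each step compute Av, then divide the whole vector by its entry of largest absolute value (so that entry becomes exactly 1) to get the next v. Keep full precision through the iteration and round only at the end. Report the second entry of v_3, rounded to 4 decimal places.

1.0000

Av0 = (17.00000, 40.00000, 20.00000); divide by 40.00000 → v1 = (0.42500, 1.00000, 0.50000)
Av1 = (8.85000, 11.47500, 10.35000); divide by 11.47500 → v2 = (0.77124, 1.00000, 0.90196)
Av2 = (10.34641, 16.71242, 13.05229); divide by 16.71242 → v3 = (0.61908, 1.00000, 0.78099)
Requested entry of v3: 7671/7671 = 1.0000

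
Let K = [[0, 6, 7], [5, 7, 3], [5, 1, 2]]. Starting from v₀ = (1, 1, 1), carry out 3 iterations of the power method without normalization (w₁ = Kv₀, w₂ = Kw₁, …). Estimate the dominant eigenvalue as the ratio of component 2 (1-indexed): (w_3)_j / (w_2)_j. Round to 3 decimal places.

12.247

w1 = Kv₀ = (0·1 + 6·1 + 7·1; 5·1 + 7·1 + 3·1; 5·1 + 1·1 + 2·1) = (13, 15, 8)
w2 = Kw1 = (0·13 + 6·15 + 7·8; 5·13 + 7·15 + 3·8; 5·13 + 1·15 + 2·8) = (146, 194, 96)
w3 = Kw2 = (1836, 2376, 1116)
Ratio at component: 2376 / 194 = 12.247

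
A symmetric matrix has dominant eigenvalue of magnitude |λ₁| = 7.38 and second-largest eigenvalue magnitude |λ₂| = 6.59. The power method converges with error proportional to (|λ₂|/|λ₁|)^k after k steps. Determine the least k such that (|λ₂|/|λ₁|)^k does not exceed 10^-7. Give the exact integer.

|λ₂/λ₁| = 6.59/7.38 = 0.89295
Need k ≥ ln(10^-7) / ln(0.89295) = -16.1181 / -0.1132 ≈ 142.360
Smallest integer k satisfying the bound: 143

143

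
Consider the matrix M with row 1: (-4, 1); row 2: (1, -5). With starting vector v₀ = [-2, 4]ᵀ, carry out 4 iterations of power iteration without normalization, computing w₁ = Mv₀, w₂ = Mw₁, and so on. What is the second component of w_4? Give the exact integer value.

w1 = Mv₀ = ((-4)·(-2) + 1·4; 1·(-2) + (-5)·4) = (12, -22)
w2 = Mw1 = ((-4)·12 + 1·(-22); 1·12 + (-5)·(-22)) = (-70, 122)
w3 = Mw2 = (402, -680)
w4 = Mw3 = (-2288, 3802)
The requested component of w4 is 3802.

3802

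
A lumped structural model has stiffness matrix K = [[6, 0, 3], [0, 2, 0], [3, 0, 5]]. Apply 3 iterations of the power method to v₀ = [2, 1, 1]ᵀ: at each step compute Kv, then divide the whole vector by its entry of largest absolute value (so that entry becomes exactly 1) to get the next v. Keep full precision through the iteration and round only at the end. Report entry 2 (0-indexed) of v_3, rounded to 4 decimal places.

Kv0 = (15.00000, 2.00000, 11.00000); divide by 15.00000 → v1 = (1.00000, 0.13333, 0.73333)
Kv1 = (8.20000, 0.26667, 6.66667); divide by 8.20000 → v2 = (1.00000, 0.03252, 0.81301)
Kv2 = (8.43902, 0.06504, 7.06504); divide by 8.43902 → v3 = (1.00000, 0.00771, 0.83719)
Requested entry of v3: 869/1038 = 0.8372

0.8372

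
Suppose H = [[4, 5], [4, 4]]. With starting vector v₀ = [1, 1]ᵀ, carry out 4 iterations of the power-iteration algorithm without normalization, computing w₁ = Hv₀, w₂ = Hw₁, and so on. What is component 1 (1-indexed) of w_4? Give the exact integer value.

5456

w1 = Hv₀ = (4·1 + 5·1; 4·1 + 4·1) = (9, 8)
w2 = Hw1 = (4·9 + 5·8; 4·9 + 4·8) = (76, 68)
w3 = Hw2 = (644, 576)
w4 = Hw3 = (5456, 4880)
The requested component of w4 is 5456.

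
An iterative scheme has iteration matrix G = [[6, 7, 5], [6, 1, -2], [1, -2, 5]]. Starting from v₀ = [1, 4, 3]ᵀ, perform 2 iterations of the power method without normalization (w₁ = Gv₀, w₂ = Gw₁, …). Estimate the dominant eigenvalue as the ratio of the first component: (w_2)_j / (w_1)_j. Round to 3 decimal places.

w1 = Gv₀ = (6·1 + 7·4 + 5·3; 6·1 + 1·4 + (-2)·3; 1·1 + (-2)·4 + 5·3) = (49, 4, 8)
w2 = Gw1 = (6·49 + 7·4 + 5·8; 6·49 + 1·4 + (-2)·8; 1·49 + (-2)·4 + 5·8) = (362, 282, 81)
Ratio at component: 362 / 49 = 7.388

λ ≈ 7.388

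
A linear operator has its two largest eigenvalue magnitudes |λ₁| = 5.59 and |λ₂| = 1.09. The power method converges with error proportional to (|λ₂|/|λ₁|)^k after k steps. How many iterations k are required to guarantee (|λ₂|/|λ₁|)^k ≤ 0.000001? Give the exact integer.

|λ₂/λ₁| = 1.09/5.59 = 0.19499
Need k ≥ ln(0.000001) / ln(0.19499) = -13.8155 / -1.6348 ≈ 8.451
Smallest integer k satisfying the bound: 9

9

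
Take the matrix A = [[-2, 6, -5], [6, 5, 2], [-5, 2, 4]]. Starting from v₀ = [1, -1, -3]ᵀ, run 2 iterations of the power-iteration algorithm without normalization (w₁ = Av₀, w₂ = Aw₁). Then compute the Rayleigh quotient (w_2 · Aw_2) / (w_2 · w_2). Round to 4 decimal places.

6.4802

w1 = Av₀ = (7, -5, -19)
w2 = Aw1 = (51, -21, -121)
Aw2 = (377, -41, -781)
w2·Aw2 = 51·377 + (-21)·(-41) + (-121)·(-781) = 114589; w2·w2 = 51·51 + (-21)·(-21) + (-121)·(-121) = 17683
λ ≈ 114589/17683 = 6.4802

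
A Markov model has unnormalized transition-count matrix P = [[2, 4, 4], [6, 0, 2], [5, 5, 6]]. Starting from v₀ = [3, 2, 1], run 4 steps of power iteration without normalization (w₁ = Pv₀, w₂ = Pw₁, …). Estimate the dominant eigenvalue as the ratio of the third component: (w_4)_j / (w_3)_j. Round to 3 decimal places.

w1 = Pv₀ = (18, 20, 31)
w2 = Pw1 = (240, 170, 376)
w3 = Pw2 = (2664, 2192, 4306)
w4 = Pw3 = (31320, 24596, 50116)
Ratio at component: 50116 / 4306 = 11.639

λ ≈ 11.639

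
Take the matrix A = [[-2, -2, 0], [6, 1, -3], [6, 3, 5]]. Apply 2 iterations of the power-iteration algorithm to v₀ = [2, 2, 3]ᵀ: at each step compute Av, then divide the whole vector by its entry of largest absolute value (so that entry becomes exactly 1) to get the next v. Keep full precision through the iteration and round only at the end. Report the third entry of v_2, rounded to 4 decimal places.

-0.9296

Av0 = (-8.00000, 5.00000, 33.00000); divide by 33.00000 → v1 = (-0.24242, 0.15152, 1.00000)
Av1 = (0.18182, -4.30303, 4.00000); divide by -4.30303 → v2 = (-0.04225, 1.00000, -0.92958)
Requested entry of v2: 132/-142 = -0.9296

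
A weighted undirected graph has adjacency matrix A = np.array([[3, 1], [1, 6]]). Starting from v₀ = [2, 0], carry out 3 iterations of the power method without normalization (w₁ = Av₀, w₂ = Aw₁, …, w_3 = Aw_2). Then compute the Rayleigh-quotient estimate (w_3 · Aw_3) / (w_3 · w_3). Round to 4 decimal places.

6.0764

w1 = Av₀ = (6, 2)
w2 = Aw1 = (20, 18)
w3 = Aw2 = (78, 128)
Aw3 = (362, 846)
w3·Aw3 = 78·362 + 128·846 = 136524; w3·w3 = 78·78 + 128·128 = 22468
λ ≈ 136524/22468 = 6.0764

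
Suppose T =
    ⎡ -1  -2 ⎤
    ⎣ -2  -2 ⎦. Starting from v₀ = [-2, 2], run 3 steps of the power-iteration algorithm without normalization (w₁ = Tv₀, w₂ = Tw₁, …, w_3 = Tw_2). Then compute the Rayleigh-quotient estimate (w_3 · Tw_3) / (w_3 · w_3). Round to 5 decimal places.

w1 = Tv₀ = ((-1)·(-2) + (-2)·2; (-2)·(-2) + (-2)·2) = (-2, 0)
w2 = Tw1 = ((-1)·(-2) + (-2)·0; (-2)·(-2) + (-2)·0) = (2, 4)
w3 = Tw2 = (-10, -12)
Tw3 = (34, 44)
w3·Tw3 = (-10)·34 + (-12)·44 = -868; w3·w3 = (-10)·(-10) + (-12)·(-12) = 244
λ ≈ -868/244 = -3.55738

-3.55738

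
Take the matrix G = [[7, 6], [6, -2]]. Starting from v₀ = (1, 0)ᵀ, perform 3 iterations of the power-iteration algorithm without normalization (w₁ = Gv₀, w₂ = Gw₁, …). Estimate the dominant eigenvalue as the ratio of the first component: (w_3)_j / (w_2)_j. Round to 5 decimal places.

9.11765

w1 = Gv₀ = (7, 6)
w2 = Gw1 = (85, 30)
w3 = Gw2 = (775, 450)
Ratio at component: 775 / 85 = 9.11765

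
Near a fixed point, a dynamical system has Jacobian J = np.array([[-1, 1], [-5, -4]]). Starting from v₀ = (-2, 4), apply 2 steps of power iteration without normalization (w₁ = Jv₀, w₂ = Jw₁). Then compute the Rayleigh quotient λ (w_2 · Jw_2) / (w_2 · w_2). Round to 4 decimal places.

w1 = Jv₀ = ((-1)·(-2) + 1·4; (-5)·(-2) + (-4)·4) = (6, -6)
w2 = Jw1 = ((-1)·6 + 1·(-6); (-5)·6 + (-4)·(-6)) = (-12, -6)
Jw2 = (6, 84)
w2·Jw2 = (-12)·6 + (-6)·84 = -576; w2·w2 = (-12)·(-12) + (-6)·(-6) = 180
λ ≈ -576/180 = -3.2000

λ ≈ -3.2000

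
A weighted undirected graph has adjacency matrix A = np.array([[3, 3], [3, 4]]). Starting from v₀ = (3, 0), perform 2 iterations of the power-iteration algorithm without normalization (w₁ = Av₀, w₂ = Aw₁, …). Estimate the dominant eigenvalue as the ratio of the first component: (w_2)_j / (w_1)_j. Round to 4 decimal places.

w1 = Av₀ = (3·3 + 3·0; 3·3 + 4·0) = (9, 9)
w2 = Aw1 = (3·9 + 3·9; 3·9 + 4·9) = (54, 63)
Ratio at component: 54 / 9 = 6.0000

6.0000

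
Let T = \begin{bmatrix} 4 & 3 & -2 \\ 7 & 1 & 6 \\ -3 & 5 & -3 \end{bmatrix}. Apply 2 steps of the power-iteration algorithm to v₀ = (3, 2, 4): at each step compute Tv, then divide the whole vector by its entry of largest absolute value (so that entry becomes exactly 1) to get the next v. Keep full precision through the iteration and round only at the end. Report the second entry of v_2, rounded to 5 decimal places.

0.21429

Tv0 = (10.000000, 47.000000, -11.000000); divide by 47.000000 → v1 = (0.212766, 1.000000, -0.234043)
Tv1 = (4.319149, 1.085106, 5.063830); divide by 5.063830 → v2 = (0.852941, 0.214286, 1.000000)
Requested entry of v2: 51/238 = 0.21429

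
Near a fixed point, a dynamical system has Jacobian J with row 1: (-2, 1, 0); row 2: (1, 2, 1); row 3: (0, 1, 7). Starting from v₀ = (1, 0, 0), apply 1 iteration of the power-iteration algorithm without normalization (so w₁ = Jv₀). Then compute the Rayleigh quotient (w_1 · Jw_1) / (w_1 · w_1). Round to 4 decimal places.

λ ≈ -2.0000

w1 = Jv₀ = ((-2)·1 + 1·0 + 0·0; 1·1 + 2·0 + 1·0; 0·1 + 1·0 + 7·0) = (-2, 1, 0)
Jw1 = (5, 0, 1)
w1·Jw1 = (-2)·5 + 1·0 + 0·1 = -10; w1·w1 = (-2)·(-2) + 1·1 + 0·0 = 5
λ ≈ -10/5 = -2.0000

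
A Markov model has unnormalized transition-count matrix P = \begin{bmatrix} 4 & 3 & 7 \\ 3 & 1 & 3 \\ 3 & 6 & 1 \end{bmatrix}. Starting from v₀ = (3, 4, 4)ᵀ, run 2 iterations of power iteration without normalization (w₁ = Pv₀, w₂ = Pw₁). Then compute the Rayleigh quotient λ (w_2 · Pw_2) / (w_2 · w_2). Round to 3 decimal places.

10.244

w1 = Pv₀ = (4·3 + 3·4 + 7·4; 3·3 + 1·4 + 3·4; 3·3 + 6·4 + 1·4) = (52, 25, 37)
w2 = Pw1 = (4·52 + 3·25 + 7·37; 3·52 + 1·25 + 3·37; 3·52 + 6·25 + 1·37) = (542, 292, 343)
Pw2 = (5445, 2947, 3721)
w2·Pw2 = 542·5445 + 292·2947 + 343·3721 = 5088017; w2·w2 = 542·542 + 292·292 + 343·343 = 496677
λ ≈ 5088017/496677 = 10.244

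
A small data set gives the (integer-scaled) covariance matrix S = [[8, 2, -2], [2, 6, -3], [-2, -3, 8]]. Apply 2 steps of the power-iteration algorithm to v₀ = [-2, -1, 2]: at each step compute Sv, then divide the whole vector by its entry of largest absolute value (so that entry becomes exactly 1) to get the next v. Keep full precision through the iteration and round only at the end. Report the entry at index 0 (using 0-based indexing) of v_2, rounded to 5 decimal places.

Sv0 = (-22.000000, -16.000000, 23.000000); divide by 23.000000 → v1 = (-0.956522, -0.695652, 1.000000)
Sv1 = (-11.043478, -9.086957, 12.000000); divide by 12.000000 → v2 = (-0.920290, -0.757246, 1.000000)
Requested entry of v2: -254/276 = -0.92029

-0.92029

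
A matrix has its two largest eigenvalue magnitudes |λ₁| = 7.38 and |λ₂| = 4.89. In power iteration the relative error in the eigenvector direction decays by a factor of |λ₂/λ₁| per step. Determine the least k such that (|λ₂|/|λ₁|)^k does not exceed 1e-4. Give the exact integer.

23

|λ₂/λ₁| = 4.89/7.38 = 0.66260
Need k ≥ ln(1e-4) / ln(0.66260) = -9.2103 / -0.4116 ≈ 22.378
Smallest integer k satisfying the bound: 23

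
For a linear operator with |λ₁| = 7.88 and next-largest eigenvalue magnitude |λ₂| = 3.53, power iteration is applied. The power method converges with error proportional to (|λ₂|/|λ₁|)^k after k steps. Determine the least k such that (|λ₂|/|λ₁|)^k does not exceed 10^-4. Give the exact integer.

12

|λ₂/λ₁| = 3.53/7.88 = 0.44797
Need k ≥ ln(10^-4) / ln(0.44797) = -9.2103 / -0.8030 ≈ 11.469
Smallest integer k satisfying the bound: 12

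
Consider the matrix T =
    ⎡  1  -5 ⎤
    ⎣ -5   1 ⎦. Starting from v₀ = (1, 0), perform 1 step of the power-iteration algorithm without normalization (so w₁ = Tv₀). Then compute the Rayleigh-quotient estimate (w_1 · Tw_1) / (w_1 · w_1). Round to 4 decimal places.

λ ≈ 2.9231

w1 = Tv₀ = (1, -5)
Tw1 = (26, -10)
w1·Tw1 = 1·26 + (-5)·(-10) = 76; w1·w1 = 1·1 + (-5)·(-5) = 26
λ ≈ 76/26 = 2.9231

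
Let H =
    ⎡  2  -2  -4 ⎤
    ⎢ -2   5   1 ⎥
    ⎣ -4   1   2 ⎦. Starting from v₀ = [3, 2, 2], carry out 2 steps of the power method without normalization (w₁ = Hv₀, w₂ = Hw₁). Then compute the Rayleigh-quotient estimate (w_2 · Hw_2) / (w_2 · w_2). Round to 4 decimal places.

5.2000

w1 = Hv₀ = (-6, 6, -6)
w2 = Hw1 = (0, 36, 18)
Hw2 = (-144, 198, 72)
w2·Hw2 = 0·(-144) + 36·198 + 18·72 = 8424; w2·w2 = 0·0 + 36·36 + 18·18 = 1620
λ ≈ 8424/1620 = 5.2000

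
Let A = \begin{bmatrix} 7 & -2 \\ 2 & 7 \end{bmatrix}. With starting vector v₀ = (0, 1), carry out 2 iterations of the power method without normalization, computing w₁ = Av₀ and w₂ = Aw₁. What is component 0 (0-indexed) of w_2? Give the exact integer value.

-28

w1 = Av₀ = (7·0 + (-2)·1; 2·0 + 7·1) = (-2, 7)
w2 = Aw1 = (7·(-2) + (-2)·7; 2·(-2) + 7·7) = (-28, 45)
The requested component of w2 is -28.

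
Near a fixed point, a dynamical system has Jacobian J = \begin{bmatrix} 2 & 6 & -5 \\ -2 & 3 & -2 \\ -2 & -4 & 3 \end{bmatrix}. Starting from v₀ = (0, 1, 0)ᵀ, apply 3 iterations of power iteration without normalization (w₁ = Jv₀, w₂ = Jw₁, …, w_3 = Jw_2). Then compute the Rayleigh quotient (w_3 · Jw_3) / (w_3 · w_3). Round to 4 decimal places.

w1 = Jv₀ = (6, 3, -4)
w2 = Jw1 = (50, 5, -36)
w3 = Jw2 = (310, -13, -228)
Jw3 = (1682, -203, -1252)
w3·Jw3 = 310·1682 + (-13)·(-203) + (-228)·(-1252) = 809515; w3·w3 = 310·310 + (-13)·(-13) + (-228)·(-228) = 148253
λ ≈ 809515/148253 = 5.4604

5.4604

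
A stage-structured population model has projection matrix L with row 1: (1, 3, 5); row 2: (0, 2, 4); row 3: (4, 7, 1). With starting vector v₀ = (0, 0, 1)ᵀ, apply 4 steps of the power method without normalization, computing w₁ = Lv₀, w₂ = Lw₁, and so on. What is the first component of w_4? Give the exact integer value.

w1 = Lv₀ = (5, 4, 1)
w2 = Lw1 = (22, 12, 49)
w3 = Lw2 = (303, 220, 221)
w4 = Lw3 = (2068, 1324, 2973)
The requested component of w4 is 2068.

2068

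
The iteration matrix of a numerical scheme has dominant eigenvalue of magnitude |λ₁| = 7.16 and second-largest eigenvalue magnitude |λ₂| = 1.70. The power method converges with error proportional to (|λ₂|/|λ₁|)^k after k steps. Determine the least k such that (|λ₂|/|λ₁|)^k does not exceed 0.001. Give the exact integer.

5

|λ₂/λ₁| = 1.70/7.16 = 0.23743
Need k ≥ ln(0.001) / ln(0.23743) = -6.9078 / -1.4379 ≈ 4.804
Smallest integer k satisfying the bound: 5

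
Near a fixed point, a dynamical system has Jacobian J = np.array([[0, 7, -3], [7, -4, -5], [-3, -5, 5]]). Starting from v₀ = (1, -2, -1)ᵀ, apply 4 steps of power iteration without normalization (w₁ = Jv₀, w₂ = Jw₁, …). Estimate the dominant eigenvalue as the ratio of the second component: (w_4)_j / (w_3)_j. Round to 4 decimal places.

w1 = Jv₀ = (0·1 + 7·(-2) + (-3)·(-1); 7·1 + (-4)·(-2) + (-5)·(-1); (-3)·1 + (-5)·(-2) + 5·(-1)) = (-11, 20, 2)
w2 = Jw1 = (0·(-11) + 7·20 + (-3)·2; 7·(-11) + (-4)·20 + (-5)·2; (-3)·(-11) + (-5)·20 + 5·2) = (134, -167, -57)
w3 = Jw2 = (-998, 1891, 148)
w4 = Jw3 = (12793, -15290, -5721)
Ratio at component: -15290 / 1891 = -8.0857

-8.0857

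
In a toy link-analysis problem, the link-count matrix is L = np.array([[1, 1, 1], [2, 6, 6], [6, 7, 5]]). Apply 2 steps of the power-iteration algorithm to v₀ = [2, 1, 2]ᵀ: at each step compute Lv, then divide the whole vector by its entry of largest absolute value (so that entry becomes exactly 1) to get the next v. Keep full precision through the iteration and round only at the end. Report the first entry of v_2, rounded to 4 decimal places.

0.1702

Lv0 = (5.00000, 22.00000, 29.00000); divide by 29.00000 → v1 = (0.17241, 0.75862, 1.00000)
Lv1 = (1.93103, 10.89655, 11.34483); divide by 11.34483 → v2 = (0.17021, 0.96049, 1.00000)
Requested entry of v2: 56/329 = 0.1702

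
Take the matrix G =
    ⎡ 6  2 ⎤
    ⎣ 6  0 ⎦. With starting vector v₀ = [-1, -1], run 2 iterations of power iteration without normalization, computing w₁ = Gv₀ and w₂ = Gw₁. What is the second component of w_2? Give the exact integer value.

w1 = Gv₀ = (-8, -6)
w2 = Gw1 = (-60, -48)
The requested component of w2 is -48.

-48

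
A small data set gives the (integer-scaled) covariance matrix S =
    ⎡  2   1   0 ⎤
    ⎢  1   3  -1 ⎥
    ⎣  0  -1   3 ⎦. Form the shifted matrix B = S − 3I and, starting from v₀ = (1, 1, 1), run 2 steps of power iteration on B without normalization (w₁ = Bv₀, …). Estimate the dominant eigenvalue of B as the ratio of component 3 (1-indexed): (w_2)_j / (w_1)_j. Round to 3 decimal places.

0.000

B = S − 3I has rows (-1, 1, 0); (1, 0, -1); (0, -1, 0)
w1 = Bv₀ = (0, 0, -1)
w2 = Bw1 = (0, 1, 0)
Ratio: 0/-1 = 0.000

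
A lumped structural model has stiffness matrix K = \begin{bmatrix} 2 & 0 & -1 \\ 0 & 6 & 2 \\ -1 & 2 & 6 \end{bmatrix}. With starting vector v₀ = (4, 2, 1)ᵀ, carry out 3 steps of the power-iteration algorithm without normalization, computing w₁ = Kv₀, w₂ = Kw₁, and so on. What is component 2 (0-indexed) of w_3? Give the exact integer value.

526

w1 = Kv₀ = (2·4 + 0·2 + (-1)·1; 0·4 + 6·2 + 2·1; (-1)·4 + 2·2 + 6·1) = (7, 14, 6)
w2 = Kw1 = (2·7 + 0·14 + (-1)·6; 0·7 + 6·14 + 2·6; (-1)·7 + 2·14 + 6·6) = (8, 96, 57)
w3 = Kw2 = (-41, 690, 526)
The requested component of w3 is 526.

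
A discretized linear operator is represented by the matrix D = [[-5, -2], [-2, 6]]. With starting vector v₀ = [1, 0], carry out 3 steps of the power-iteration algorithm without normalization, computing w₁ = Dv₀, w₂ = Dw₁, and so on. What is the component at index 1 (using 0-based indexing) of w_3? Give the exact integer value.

w1 = Dv₀ = (-5, -2)
w2 = Dw1 = (29, -2)
w3 = Dw2 = (-141, -70)
The requested component of w3 is -70.

-70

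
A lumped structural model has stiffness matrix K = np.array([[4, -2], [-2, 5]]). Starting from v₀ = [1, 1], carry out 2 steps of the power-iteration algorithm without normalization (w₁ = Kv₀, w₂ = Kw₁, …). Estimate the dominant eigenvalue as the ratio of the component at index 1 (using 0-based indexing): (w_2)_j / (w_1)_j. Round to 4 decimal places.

3.6667

w1 = Kv₀ = (4·1 + (-2)·1; (-2)·1 + 5·1) = (2, 3)
w2 = Kw1 = (4·2 + (-2)·3; (-2)·2 + 5·3) = (2, 11)
Ratio at component: 11 / 3 = 3.6667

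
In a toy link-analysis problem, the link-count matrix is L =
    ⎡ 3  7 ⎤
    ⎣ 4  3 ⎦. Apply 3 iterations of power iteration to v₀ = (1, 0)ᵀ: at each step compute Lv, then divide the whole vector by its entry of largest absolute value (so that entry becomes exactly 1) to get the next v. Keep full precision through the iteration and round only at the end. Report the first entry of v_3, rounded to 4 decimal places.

1.0000

Lv0 = (3.00000, 4.00000); divide by 4.00000 → v1 = (0.75000, 1.00000)
Lv1 = (9.25000, 6.00000); divide by 9.25000 → v2 = (1.00000, 0.64865)
Lv2 = (7.54054, 5.94595); divide by 7.54054 → v3 = (1.00000, 0.78853)
Requested entry of v3: 279/279 = 1.0000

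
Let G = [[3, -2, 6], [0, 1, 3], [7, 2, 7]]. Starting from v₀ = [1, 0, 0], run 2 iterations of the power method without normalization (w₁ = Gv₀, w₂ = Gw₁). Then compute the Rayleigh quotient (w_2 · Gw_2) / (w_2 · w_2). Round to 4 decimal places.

w1 = Gv₀ = (3·1 + (-2)·0 + 6·0; 0·1 + 1·0 + 3·0; 7·1 + 2·0 + 7·0) = (3, 0, 7)
w2 = Gw1 = (3·3 + (-2)·0 + 6·7; 0·3 + 1·0 + 3·7; 7·3 + 2·0 + 7·7) = (51, 21, 70)
Gw2 = (531, 231, 889)
w2·Gw2 = 51·531 + 21·231 + 70·889 = 94162; w2·w2 = 51·51 + 21·21 + 70·70 = 7942
λ ≈ 94162/7942 = 11.8562

λ ≈ 11.8562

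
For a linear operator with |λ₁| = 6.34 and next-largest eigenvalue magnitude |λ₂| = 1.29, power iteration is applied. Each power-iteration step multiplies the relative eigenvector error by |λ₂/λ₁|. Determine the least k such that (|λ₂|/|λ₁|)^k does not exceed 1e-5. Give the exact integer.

|λ₂/λ₁| = 1.29/6.34 = 0.20347
Need k ≥ ln(1e-5) / ln(0.20347) = -11.5129 / -1.5922 ≈ 7.231
Smallest integer k satisfying the bound: 8

8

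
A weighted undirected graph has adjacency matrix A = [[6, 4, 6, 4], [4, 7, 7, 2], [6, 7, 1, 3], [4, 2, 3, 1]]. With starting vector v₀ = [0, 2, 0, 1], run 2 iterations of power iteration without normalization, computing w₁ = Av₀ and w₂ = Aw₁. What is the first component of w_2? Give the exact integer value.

w1 = Av₀ = (6·0 + 4·2 + 6·0 + 4·1; 4·0 + 7·2 + 7·0 + 2·1; 6·0 + 7·2 + 1·0 + 3·1; 4·0 + 2·2 + 3·0 + 1·1) = (12, 16, 17, 5)
w2 = Aw1 = (6·12 + 4·16 + 6·17 + 4·5; 4·12 + 7·16 + 7·17 + 2·5; 6·12 + 7·16 + 1·17 + 3·5; 4·12 + 2·16 + 3·17 + 1·5) = (258, 289, 216, 136)
The requested component of w2 is 258.

258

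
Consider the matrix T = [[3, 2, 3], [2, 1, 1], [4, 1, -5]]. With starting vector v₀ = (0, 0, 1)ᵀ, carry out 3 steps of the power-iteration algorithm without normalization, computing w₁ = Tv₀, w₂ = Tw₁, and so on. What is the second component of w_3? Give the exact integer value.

w1 = Tv₀ = (3, 1, -5)
w2 = Tw1 = (-4, 2, 38)
w3 = Tw2 = (106, 32, -204)
The requested component of w3 is 32.

32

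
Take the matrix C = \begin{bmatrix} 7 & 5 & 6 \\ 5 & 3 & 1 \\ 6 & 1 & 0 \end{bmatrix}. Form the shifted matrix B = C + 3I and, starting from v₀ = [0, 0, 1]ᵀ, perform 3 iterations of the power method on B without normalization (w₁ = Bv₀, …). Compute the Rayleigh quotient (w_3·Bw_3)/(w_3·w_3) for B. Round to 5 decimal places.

15.85152

B = C + 3I has rows (10, 5, 6); (5, 6, 1); (6, 1, 3)
w1 = Bv₀ = (10·0 + 5·0 + 6·1; 5·0 + 6·0 + 1·1; 6·0 + 1·0 + 3·1) = (6, 1, 3)
w2 = Bw1 = (10·6 + 5·1 + 6·3; 5·6 + 6·1 + 1·3; 6·6 + 1·1 + 3·3) = (83, 39, 46)
w3 = Bw2 = (1301, 695, 675)
Bw3 = (20535, 11350, 10526)
w3·Bw3 = 41709335; w3·w3 = 2631251; μ ≈ 41709335/2631251 = 15.85152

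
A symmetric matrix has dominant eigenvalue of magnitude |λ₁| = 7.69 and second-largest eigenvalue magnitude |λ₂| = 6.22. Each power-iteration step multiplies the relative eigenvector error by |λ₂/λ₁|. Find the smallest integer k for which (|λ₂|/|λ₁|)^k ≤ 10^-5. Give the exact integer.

55

|λ₂/λ₁| = 6.22/7.69 = 0.80884
Need k ≥ ln(10^-5) / ln(0.80884) = -11.5129 / -0.2122 ≈ 54.268
Smallest integer k satisfying the bound: 55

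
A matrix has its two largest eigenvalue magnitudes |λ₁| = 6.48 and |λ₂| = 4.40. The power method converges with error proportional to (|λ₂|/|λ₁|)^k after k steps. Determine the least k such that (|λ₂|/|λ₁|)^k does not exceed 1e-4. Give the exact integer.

|λ₂/λ₁| = 4.40/6.48 = 0.67901
Need k ≥ ln(1e-4) / ln(0.67901) = -9.2103 / -0.3871 ≈ 23.792
Smallest integer k satisfying the bound: 24

24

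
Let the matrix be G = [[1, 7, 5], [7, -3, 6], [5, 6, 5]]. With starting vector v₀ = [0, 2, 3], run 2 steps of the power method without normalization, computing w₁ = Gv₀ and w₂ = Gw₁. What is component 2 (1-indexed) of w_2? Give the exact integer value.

w1 = Gv₀ = (1·0 + 7·2 + 5·3; 7·0 + (-3)·2 + 6·3; 5·0 + 6·2 + 5·3) = (29, 12, 27)
w2 = Gw1 = (1·29 + 7·12 + 5·27; 7·29 + (-3)·12 + 6·27; 5·29 + 6·12 + 5·27) = (248, 329, 352)
The requested component of w2 is 329.

329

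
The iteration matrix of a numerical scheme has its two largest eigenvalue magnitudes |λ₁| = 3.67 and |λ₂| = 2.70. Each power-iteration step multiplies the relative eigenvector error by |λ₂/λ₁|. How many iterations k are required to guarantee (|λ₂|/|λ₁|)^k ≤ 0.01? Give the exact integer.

16

|λ₂/λ₁| = 2.70/3.67 = 0.73569
Need k ≥ ln(0.01) / ln(0.73569) = -4.6052 / -0.3069 ≈ 15.003
Smallest integer k satisfying the bound: 16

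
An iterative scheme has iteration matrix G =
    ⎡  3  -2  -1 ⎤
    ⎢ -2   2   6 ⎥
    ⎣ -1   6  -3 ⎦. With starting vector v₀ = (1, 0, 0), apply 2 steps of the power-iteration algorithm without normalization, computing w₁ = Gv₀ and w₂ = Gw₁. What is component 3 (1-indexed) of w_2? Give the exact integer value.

-12

w1 = Gv₀ = (3, -2, -1)
w2 = Gw1 = (14, -16, -12)
The requested component of w2 is -12.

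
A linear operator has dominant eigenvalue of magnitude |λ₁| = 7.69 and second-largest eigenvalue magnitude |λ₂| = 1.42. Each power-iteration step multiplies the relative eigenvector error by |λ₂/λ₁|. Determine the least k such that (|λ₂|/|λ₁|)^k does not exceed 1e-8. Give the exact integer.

|λ₂/λ₁| = 1.42/7.69 = 0.18466
Need k ≥ ln(1e-8) / ln(0.18466) = -18.4207 / -1.6893 ≈ 10.905
Smallest integer k satisfying the bound: 11

11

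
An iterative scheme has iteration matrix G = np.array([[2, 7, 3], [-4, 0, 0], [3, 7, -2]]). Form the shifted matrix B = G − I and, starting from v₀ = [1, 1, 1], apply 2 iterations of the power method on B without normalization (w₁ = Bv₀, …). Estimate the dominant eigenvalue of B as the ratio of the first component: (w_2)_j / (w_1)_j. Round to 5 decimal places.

B = G − I has rows (1, 7, 3); (-4, -1, 0); (3, 7, -3)
w1 = Bv₀ = (1·1 + 7·1 + 3·1; (-4)·1 + (-1)·1 + 0·1; 3·1 + 7·1 + (-3)·1) = (11, -5, 7)
w2 = Bw1 = (1·11 + 7·(-5) + 3·7; (-4)·11 + (-1)·(-5) + 0·7; 3·11 + 7·(-5) + (-3)·7) = (-3, -39, -23)
Ratio: -3/11 = -0.27273

μ ≈ -0.27273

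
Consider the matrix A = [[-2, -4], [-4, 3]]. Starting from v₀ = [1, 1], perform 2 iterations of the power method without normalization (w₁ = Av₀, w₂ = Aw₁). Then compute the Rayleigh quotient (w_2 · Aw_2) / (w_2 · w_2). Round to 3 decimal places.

λ ≈ -2.693

w1 = Av₀ = ((-2)·1 + (-4)·1; (-4)·1 + 3·1) = (-6, -1)
w2 = Aw1 = ((-2)·(-6) + (-4)·(-1); (-4)·(-6) + 3·(-1)) = (16, 21)
Aw2 = (-116, -1)
w2·Aw2 = 16·(-116) + 21·(-1) = -1877; w2·w2 = 16·16 + 21·21 = 697
λ ≈ -1877/697 = -2.693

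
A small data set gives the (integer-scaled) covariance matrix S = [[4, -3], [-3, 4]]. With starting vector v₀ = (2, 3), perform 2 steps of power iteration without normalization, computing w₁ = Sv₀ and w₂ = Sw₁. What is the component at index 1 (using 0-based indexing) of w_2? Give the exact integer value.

w1 = Sv₀ = (4·2 + (-3)·3; (-3)·2 + 4·3) = (-1, 6)
w2 = Sw1 = (4·(-1) + (-3)·6; (-3)·(-1) + 4·6) = (-22, 27)
The requested component of w2 is 27.

27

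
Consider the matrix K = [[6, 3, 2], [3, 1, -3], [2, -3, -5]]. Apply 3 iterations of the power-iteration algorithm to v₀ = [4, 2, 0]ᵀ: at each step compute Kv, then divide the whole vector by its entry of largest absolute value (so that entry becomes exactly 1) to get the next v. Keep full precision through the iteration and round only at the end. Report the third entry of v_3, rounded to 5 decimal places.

Kv0 = (30.000000, 14.000000, 2.000000); divide by 30.000000 → v1 = (1.000000, 0.466667, 0.066667)
Kv1 = (7.533333, 3.266667, 0.266667); divide by 7.533333 → v2 = (1.000000, 0.433628, 0.035398)
Kv2 = (7.371681, 3.327434, 0.522124); divide by 7.371681 → v3 = (1.000000, 0.451381, 0.070828)
Requested entry of v3: 118/1666 = 0.07083

0.07083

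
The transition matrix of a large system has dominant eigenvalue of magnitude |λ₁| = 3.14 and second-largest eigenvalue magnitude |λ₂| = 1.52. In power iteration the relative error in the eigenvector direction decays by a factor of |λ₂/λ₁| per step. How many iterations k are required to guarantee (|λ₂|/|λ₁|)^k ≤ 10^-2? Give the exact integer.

7

|λ₂/λ₁| = 1.52/3.14 = 0.48408
Need k ≥ ln(10^-2) / ln(0.48408) = -4.6052 / -0.7255 ≈ 6.347
Smallest integer k satisfying the bound: 7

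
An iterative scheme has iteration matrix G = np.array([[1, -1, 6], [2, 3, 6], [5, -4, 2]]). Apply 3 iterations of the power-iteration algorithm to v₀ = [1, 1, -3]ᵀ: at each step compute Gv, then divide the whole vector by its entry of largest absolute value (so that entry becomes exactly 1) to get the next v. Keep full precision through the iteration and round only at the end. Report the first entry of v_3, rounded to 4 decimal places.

Gv0 = (-18.00000, -13.00000, -5.00000); divide by -18.00000 → v1 = (1.00000, 0.72222, 0.27778)
Gv1 = (1.94444, 5.83333, 2.66667); divide by 5.83333 → v2 = (0.33333, 1.00000, 0.45714)
Gv2 = (2.07619, 6.40952, -1.41905); divide by 6.40952 → v3 = (0.32392, 1.00000, -0.22140)
Requested entry of v3: -218/-673 = 0.3239

0.3239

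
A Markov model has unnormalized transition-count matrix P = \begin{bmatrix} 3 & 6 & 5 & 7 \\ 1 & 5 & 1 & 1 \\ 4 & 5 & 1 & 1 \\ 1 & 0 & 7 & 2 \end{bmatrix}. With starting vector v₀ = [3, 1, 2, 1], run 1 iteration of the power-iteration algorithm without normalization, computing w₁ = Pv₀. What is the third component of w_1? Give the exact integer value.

w1 = Pv₀ = (32, 11, 20, 19)
The requested component of w1 is 20.

20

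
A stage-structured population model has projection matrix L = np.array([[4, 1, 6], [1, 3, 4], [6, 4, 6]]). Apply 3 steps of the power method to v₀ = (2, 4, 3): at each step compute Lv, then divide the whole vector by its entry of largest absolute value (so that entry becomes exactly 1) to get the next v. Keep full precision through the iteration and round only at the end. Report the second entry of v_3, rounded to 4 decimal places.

0.5011

Lv0 = (30.00000, 26.00000, 46.00000); divide by 46.00000 → v1 = (0.65217, 0.56522, 1.00000)
Lv1 = (9.17391, 6.34783, 12.17391); divide by 12.17391 → v2 = (0.75357, 0.52143, 1.00000)
Lv2 = (9.53571, 6.31786, 12.60714); divide by 12.60714 → v3 = (0.75637, 0.50113, 1.00000)
Requested entry of v3: 3538/7060 = 0.5011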